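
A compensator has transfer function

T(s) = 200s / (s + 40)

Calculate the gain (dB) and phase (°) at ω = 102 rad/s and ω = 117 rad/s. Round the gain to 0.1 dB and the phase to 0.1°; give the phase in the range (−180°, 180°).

At s = jω = j102:
zero at origin: s = j102 → |·| = 102, ∠ = 90.00°
pole (s+40): 40 + j102 → |·| = √(40²+102²) = √12004 ≈ 109.56, ∠ = arctan(102/40) ≈ 68.59°
|T| = 200 · 102 / 109.56 ≈ 186.2
Gain = 20 log₁₀(186.2) ≈ 45.40 dB
∠T = 90.00° − 68.59° = 21.41°

At s = jω = j117:
zero at origin: s = j117 → |·| = 117, ∠ = 90.00°
pole (s+40): 40 + j117 → |·| = √(40²+117²) = √15289 ≈ 123.65, ∠ = arctan(117/40) ≈ 71.13°
|T| = 200 · 117 / 123.65 ≈ 189.24
Gain = 20 log₁₀(189.24) ≈ 45.54 dB
∠T = 90.00° − 71.13° = 18.87°

ω = 102: 45.4 dB, 21.4°; ω = 117: 45.5 dB, 18.9°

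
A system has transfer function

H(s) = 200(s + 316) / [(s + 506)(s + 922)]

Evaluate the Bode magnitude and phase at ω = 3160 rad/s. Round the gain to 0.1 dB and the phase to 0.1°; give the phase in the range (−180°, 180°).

At s = jω = j3160:
zero (s+316): 316 + j3160 → |·| = √(316²+3160²) = √10085456 ≈ 3175.8, ∠ = arctan(3160/316) ≈ 84.29°
pole (s+506): 506 + j3160 → |·| = √(506²+3160²) = √10241636 ≈ 3200.3, ∠ = arctan(3160/506) ≈ 80.90°
pole (s+922): 922 + j3160 → |·| = √(922²+3160²) = √10835684 ≈ 3291.8, ∠ = arctan(3160/922) ≈ 73.73°
|H| = 200 · 3175.8 / 1.0535e+07 ≈ 0.06029
Gain = 20 log₁₀(0.06029) ≈ -24.40 dB
∠H = 84.29° − 154.63° = -70.34°

-24.4 dB, -70.3°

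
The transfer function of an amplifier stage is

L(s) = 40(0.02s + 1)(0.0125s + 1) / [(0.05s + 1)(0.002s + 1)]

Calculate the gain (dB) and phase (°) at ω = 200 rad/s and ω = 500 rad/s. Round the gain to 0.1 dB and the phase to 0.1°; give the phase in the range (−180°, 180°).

ω = 200: 32.3 dB, 38.1°; ω = 500: 37.1 dB, 32.5°

At ω = 200 rad/s:
zero (1 + j200·0.02) = 1 + j4 → |·| ≈ 4.1231, ∠ ≈ 75.96°
zero (1 + j200·0.0125) = 1 + j2.5 → |·| ≈ 2.6926, ∠ ≈ 68.20°
pole (1 + j200·0.05) = 1 + j10 → |·| ≈ 10.05, ∠ ≈ 84.29°
pole (1 + j200·0.002) = 1 + j0.4 → |·| ≈ 1.077, ∠ ≈ 21.80°
|L| = 40 · 4.1231 · 2.6926 / (10.05 · 1.077) ≈ 41.027
Gain = 20 log₁₀(41.027) ≈ 32.26 dB
∠L = (75.96° + 68.20°) − (84.29° + 21.80°) = 38.07°

At ω = 500 rad/s:
zero (1 + j500·0.02) = 1 + j10 → |·| ≈ 10.05, ∠ ≈ 84.29°
zero (1 + j500·0.0125) = 1 + j6.25 → |·| ≈ 6.3295, ∠ ≈ 80.91°
pole (1 + j500·0.05) = 1 + j25 → |·| ≈ 25.02, ∠ ≈ 87.71°
pole (1 + j500·0.002) = 1 + j1 → |·| ≈ 1.4142, ∠ ≈ 45.00°
|L| = 40 · 10.05 · 6.3295 / (25.02 · 1.4142) ≈ 71.911
Gain = 20 log₁₀(71.911) ≈ 37.14 dB
∠L = (84.29° + 80.91°) − (87.71° + 45.00°) = 32.49°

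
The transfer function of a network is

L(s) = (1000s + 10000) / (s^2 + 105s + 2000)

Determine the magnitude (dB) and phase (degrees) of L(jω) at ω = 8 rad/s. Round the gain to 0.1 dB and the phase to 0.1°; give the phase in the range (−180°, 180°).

Substitute s = j8:
Numerator: 1000(j8) + 10000 = 10000 + j8000
Denominator: (j8)^2 + 105(j8) + 2000 = 1936 + j840
|N| = √(10000² + 8000²) ≈ 12806, ∠N ≈ 38.66°
|D| = √(1936² + 840²) ≈ 2110.4, ∠D ≈ 23.46°
|L| = 12806 / 2110.4 ≈ 6.068
Gain = 20 log₁₀(6.068) ≈ 15.66 dB
∠L = 38.66° − 23.46° = 15.20°

15.7 dB, 15.2°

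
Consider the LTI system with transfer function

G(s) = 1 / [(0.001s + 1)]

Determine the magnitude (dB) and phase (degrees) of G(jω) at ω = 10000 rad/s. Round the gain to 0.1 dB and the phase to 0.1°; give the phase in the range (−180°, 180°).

-20.0 dB, -84.3°

At ω = 10000 rad/s:
pole (1 + j10000·0.001) = 1 + j10 → |·| ≈ 10.05, ∠ ≈ 84.29°
|G| = 1 · 1 / (10.05) ≈ 0.099502
Gain = 20 log₁₀(0.099502) ≈ -20.04 dB
∠G = (0°) − (84.29°) = -84.29°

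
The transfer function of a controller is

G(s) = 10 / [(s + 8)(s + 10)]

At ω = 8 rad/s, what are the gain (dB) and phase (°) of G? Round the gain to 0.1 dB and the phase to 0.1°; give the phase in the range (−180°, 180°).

-23.2 dB, -83.7°

At s = jω = j8:
pole (s+8): 8 + j8 → |·| = √(8²+8²) = √128 ≈ 11.314, ∠ = arctan(8/8) ≈ 45.00°
pole (s+10): 10 + j8 → |·| = √(10²+8²) = √164 ≈ 12.806, ∠ = arctan(8/10) ≈ 38.66°
|G| = 10 / 144.89 ≈ 0.069018
Gain = 20 log₁₀(0.069018) ≈ -23.22 dB
∠G = 0.00° − 83.66° = -83.66°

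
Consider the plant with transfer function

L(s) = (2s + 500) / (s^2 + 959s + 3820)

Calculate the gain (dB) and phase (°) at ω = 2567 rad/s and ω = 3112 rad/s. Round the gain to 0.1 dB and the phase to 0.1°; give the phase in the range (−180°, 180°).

Substitute s = j2567:
Numerator: 2(j2567) + 500 = 500 + j5134
Denominator: (j2567)^2 + 959(j2567) + 3820 = -6585669 + j2461753
|N| = √(500² + 5134²) ≈ 5158.3, ∠N ≈ 84.44°
|D| = √(6585669² + 2461753²) ≈ 7.0307e+06, ∠D ≈ 159.50°
|L| = 5158.3 / 7.0307e+06 ≈ 0.00073368
Gain = 20 log₁₀(0.00073368) ≈ -62.69 dB
∠L = 84.44° − 159.50° = -75.06°

Substitute s = j3112:
Numerator: 2(j3112) + 500 = 500 + j6224
Denominator: (j3112)^2 + 959(j3112) + 3820 = -9680724 + j2984408
|N| = √(500² + 6224²) ≈ 6244.1, ∠N ≈ 85.41°
|D| = √(9680724² + 2984408²) ≈ 1.013e+07, ∠D ≈ 162.87°
|L| = 6244.1 / 1.013e+07 ≈ 0.0006164
Gain = 20 log₁₀(0.0006164) ≈ -64.20 dB
∠L = 85.41° − 162.87° = -77.46°

ω = 2567: -62.7 dB, -75.1°; ω = 3112: -64.2 dB, -77.5°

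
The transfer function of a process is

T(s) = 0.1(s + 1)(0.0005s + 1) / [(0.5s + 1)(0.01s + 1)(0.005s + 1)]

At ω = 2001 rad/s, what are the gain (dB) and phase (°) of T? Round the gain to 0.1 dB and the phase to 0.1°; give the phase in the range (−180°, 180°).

-57.1 dB, -126.4°

At ω = 2001 rad/s:
zero (1 + j2001·1) = 1 + j2001 → |·| ≈ 2001, ∠ ≈ 89.97°
zero (1 + j2001·0.0005) = 1 + j1.0005 → |·| ≈ 1.4146, ∠ ≈ 45.01°
pole (1 + j2001·0.5) = 1 + j1000.5 → |·| ≈ 1000.5, ∠ ≈ 89.94°
pole (1 + j2001·0.01) = 1 + j20.01 → |·| ≈ 20.035, ∠ ≈ 87.14°
pole (1 + j2001·0.005) = 1 + j10.005 → |·| ≈ 10.055, ∠ ≈ 84.29°
|T| = 0.1 · 2001 · 1.4146 / (1000.5 · 20.035 · 10.055) ≈ 0.0014044
Gain = 20 log₁₀(0.0014044) ≈ -57.05 dB
∠T = (89.97° + 45.01°) − (89.94° + 87.14° + 84.29°) = -126.39°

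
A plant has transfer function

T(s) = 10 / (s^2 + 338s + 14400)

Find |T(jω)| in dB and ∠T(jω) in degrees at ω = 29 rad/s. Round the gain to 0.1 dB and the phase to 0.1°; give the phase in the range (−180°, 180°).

Substitute s = j29:
Numerator: 10 = 10 + j0
Denominator: (j29)^2 + 338(j29) + 14400 = 13559 + j9802
|N| = √(10² + 0²) ≈ 10, ∠N ≈ 0.00°
|D| = √(13559² + 9802²) ≈ 16731, ∠D ≈ 35.86°
|T| = 10 / 16731 ≈ 0.00059769
Gain = 20 log₁₀(0.00059769) ≈ -64.47 dB
∠T = 0.00° − 35.86° = -35.86°

-64.5 dB, -35.9°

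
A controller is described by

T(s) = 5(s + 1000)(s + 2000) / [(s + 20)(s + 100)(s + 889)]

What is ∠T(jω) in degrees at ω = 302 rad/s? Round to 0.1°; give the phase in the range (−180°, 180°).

-151.3°

At s = jω = j302:
zero (s+1000): 1000 + j302 → |·| = √(1000²+302²) = √1091204 ≈ 1044.6, ∠ = arctan(302/1000) ≈ 16.80°
zero (s+2000): 2000 + j302 → |·| = √(2000²+302²) = √4091204 ≈ 2022.7, ∠ = arctan(302/2000) ≈ 8.59°
pole (s+20): 20 + j302 → |·| = √(20²+302²) = √91604 ≈ 302.66, ∠ = arctan(302/20) ≈ 86.21°
pole (s+100): 100 + j302 → |·| = √(100²+302²) = √101204 ≈ 318.13, ∠ = arctan(302/100) ≈ 71.68°
pole (s+889): 889 + j302 → |·| = √(889²+302²) = √881525 ≈ 938.9, ∠ = arctan(302/889) ≈ 18.76°
∠T = 25.39° − 176.65° = -151.26°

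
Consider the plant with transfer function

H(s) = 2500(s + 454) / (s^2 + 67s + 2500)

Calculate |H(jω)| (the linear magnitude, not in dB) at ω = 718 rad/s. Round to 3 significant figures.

At s = jω = j718:
zero (s+454): 454 + j718 → |·| = √(454²+718²) = √721640 ≈ 849.49, ∠ = arctan(718/454) ≈ 57.69°
quadratic: (j718)² + 67·j718 + 2500 = -513024 + j48106 → |·| ≈ 5.1527e+05, ∠ ≈ 174.64°
|H| = 2500 · 849.49 / 5.1527e+05 ≈ 4.1216

4.12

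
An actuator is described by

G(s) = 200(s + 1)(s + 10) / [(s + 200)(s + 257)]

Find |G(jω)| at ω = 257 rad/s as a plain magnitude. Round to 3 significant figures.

112

At s = jω = j257:
zero (s+1): 1 + j257 → |·| = √(1²+257²) = √66050 ≈ 257, ∠ = arctan(257/1) ≈ 89.78°
zero (s+10): 10 + j257 → |·| = √(10²+257²) = √66149 ≈ 257.19, ∠ = arctan(257/10) ≈ 87.77°
pole (s+200): 200 + j257 → |·| = √(200²+257²) = √106049 ≈ 325.65, ∠ = arctan(257/200) ≈ 52.11°
pole (s+257): 257 + j257 → |·| = √(257²+257²) = √132098 ≈ 363.45, ∠ = arctan(257/257) ≈ 45.00°
|G| = 200 · 66098 / 1.1836e+05 ≈ 111.69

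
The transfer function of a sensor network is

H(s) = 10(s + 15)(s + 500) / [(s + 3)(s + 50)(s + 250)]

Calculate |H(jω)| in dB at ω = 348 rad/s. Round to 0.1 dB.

-27.9 dB

At s = jω = j348:
zero (s+15): 15 + j348 → |·| = √(15²+348²) = √121329 ≈ 348.32, ∠ = arctan(348/15) ≈ 87.53°
zero (s+500): 500 + j348 → |·| = √(500²+348²) = √371104 ≈ 609.18, ∠ = arctan(348/500) ≈ 34.84°
pole (s+3): 3 + j348 → |·| = √(3²+348²) = √121113 ≈ 348.01, ∠ = arctan(348/3) ≈ 89.51°
pole (s+50): 50 + j348 → |·| = √(50²+348²) = √123604 ≈ 351.57, ∠ = arctan(348/50) ≈ 81.82°
pole (s+250): 250 + j348 → |·| = √(250²+348²) = √183604 ≈ 428.49, ∠ = arctan(348/250) ≈ 54.31°
|H| = 10 · 2.1219e+05 / 5.2426e+07 ≈ 0.040474
Gain = 20 log₁₀(0.040474) ≈ -27.86 dB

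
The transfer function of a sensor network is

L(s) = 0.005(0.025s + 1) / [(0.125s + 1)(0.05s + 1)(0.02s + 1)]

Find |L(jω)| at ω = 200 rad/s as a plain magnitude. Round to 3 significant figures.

At ω = 200 rad/s:
zero (1 + j200·0.025) = 1 + j5 → |·| ≈ 5.099, ∠ ≈ 78.69°
pole (1 + j200·0.125) = 1 + j25 → |·| ≈ 25.02, ∠ ≈ 87.71°
pole (1 + j200·0.05) = 1 + j10 → |·| ≈ 10.05, ∠ ≈ 84.29°
pole (1 + j200·0.02) = 1 + j4 → |·| ≈ 4.1231, ∠ ≈ 75.96°
|L| = 0.005 · 5.099 / (25.02 · 10.05 · 4.1231) ≈ 2.4591e-05

2.46e-05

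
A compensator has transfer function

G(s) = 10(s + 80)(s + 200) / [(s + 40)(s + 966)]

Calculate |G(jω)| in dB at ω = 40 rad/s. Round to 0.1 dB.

At s = jω = j40:
zero (s+80): 80 + j40 → |·| = √(80²+40²) = √8000 ≈ 89.443, ∠ = arctan(40/80) ≈ 26.57°
zero (s+200): 200 + j40 → |·| = √(200²+40²) = √41600 ≈ 203.96, ∠ = arctan(40/200) ≈ 11.31°
pole (s+40): 40 + j40 → |·| = √(40²+40²) = √3200 ≈ 56.569, ∠ = arctan(40/40) ≈ 45.00°
pole (s+966): 966 + j40 → |·| = √(966²+40²) = √934756 ≈ 966.83, ∠ = arctan(40/966) ≈ 2.37°
|G| = 10 · 18243 / 54693 ≈ 3.3355
Gain = 20 log₁₀(3.3355) ≈ 10.46 dB

10.5 dB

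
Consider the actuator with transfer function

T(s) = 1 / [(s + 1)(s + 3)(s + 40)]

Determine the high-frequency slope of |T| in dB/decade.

-60 dB/decade

Each pole contributes −20 dB/decade at high frequency; each zero contributes +20 dB/decade.
Net: 0 zero(s) − 3 pole(s) → -60 dB/decade.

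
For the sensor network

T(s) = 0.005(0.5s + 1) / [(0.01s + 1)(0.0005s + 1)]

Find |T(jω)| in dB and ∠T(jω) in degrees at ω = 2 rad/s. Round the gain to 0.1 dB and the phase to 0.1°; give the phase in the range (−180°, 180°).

-43.0 dB, 43.8°

At ω = 2 rad/s:
zero (1 + j2·0.5) = 1 + j1 → |·| ≈ 1.4142, ∠ ≈ 45.00°
pole (1 + j2·0.01) = 1 + j0.02 → |·| ≈ 1.0002, ∠ ≈ 1.15°
pole (1 + j2·0.0005) = 1 + j0.001 → |·| ≈ 1, ∠ ≈ 0.06°
|T| = 0.005 · 1.4142 / (1.0002 · 1) ≈ 0.0070696
Gain = 20 log₁₀(0.0070696) ≈ -43.01 dB
∠T = (45.00°) − (1.15° + 0.06°) = 43.79°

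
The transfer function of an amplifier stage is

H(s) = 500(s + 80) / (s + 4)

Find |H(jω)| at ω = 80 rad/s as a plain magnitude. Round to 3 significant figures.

At s = jω = j80:
zero (s+80): 80 + j80 → |·| = √(80²+80²) = √12800 ≈ 113.14, ∠ = arctan(80/80) ≈ 45.00°
pole (s+4): 4 + j80 → |·| = √(4²+80²) = √6416 ≈ 80.1, ∠ = arctan(80/4) ≈ 87.14°
|H| = 500 · 113.14 / 80.1 ≈ 706.24

706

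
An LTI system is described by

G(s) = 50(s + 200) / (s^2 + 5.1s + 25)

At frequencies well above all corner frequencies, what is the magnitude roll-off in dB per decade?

Each pole contributes −20 dB/decade at high frequency; each zero contributes +20 dB/decade.
Net: 1 zero(s) − 2 pole(s) → -20 dB/decade.

-20 dB/decade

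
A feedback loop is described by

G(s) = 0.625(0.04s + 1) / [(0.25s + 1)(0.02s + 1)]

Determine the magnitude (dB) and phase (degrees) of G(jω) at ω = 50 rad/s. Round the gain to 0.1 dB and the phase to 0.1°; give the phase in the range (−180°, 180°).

-22.1 dB, -67.0°

At ω = 50 rad/s:
zero (1 + j50·0.04) = 1 + j2 → |·| ≈ 2.2361, ∠ ≈ 63.43°
pole (1 + j50·0.25) = 1 + j12.5 → |·| ≈ 12.54, ∠ ≈ 85.43°
pole (1 + j50·0.02) = 1 + j1 → |·| ≈ 1.4142, ∠ ≈ 45.00°
|G| = 0.625 · 2.2361 / (12.54 · 1.4142) ≈ 0.078807
Gain = 20 log₁₀(0.078807) ≈ -22.07 dB
∠G = (63.43°) − (85.43° + 45.00°) = -67.00°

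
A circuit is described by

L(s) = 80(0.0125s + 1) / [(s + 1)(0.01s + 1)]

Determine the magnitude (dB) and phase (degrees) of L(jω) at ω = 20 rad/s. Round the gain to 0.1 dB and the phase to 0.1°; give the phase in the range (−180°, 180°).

At ω = 20 rad/s:
zero (1 + j20·0.0125) = 1 + j0.25 → |·| ≈ 1.0308, ∠ ≈ 14.04°
pole (1 + j20·1) = 1 + j20 → |·| ≈ 20.025, ∠ ≈ 87.14°
pole (1 + j20·0.01) = 1 + j0.2 → |·| ≈ 1.0198, ∠ ≈ 11.31°
|L| = 80 · 1.0308 / (20.025 · 1.0198) ≈ 4.0381
Gain = 20 log₁₀(4.0381) ≈ 12.12 dB
∠L = (14.04°) − (87.14° + 11.31°) = -84.41°

12.1 dB, -84.4°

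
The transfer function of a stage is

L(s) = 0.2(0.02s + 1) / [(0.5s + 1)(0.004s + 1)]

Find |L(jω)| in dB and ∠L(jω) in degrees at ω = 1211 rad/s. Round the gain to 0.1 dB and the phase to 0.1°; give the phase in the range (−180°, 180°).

-55.8 dB, -80.6°

At ω = 1211 rad/s:
zero (1 + j1211·0.02) = 1 + j24.22 → |·| ≈ 24.241, ∠ ≈ 87.64°
pole (1 + j1211·0.5) = 1 + j605.5 → |·| ≈ 605.5, ∠ ≈ 89.91°
pole (1 + j1211·0.004) = 1 + j4.844 → |·| ≈ 4.9461, ∠ ≈ 78.34°
|L| = 0.2 · 24.241 / (605.5 · 4.9461) ≈ 0.0016188
Gain = 20 log₁₀(0.0016188) ≈ -55.82 dB
∠L = (87.64°) − (89.91° + 78.34°) = -80.61°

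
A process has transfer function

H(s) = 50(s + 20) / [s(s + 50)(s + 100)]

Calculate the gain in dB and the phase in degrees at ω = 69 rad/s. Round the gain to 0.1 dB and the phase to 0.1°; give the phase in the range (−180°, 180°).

-46.0 dB, -104.8°

At s = jω = j69:
zero (s+20): 20 + j69 → |·| = √(20²+69²) = √5161 ≈ 71.84, ∠ = arctan(69/20) ≈ 73.84°
pole (s+50): 50 + j69 → |·| = √(50²+69²) = √7261 ≈ 85.212, ∠ = arctan(69/50) ≈ 54.07°
pole (s+100): 100 + j69 → |·| = √(100²+69²) = √14761 ≈ 121.49, ∠ = arctan(69/100) ≈ 34.61°
pole at origin: |s| = 69, ∠ = 90.00° (in denominator)
|H| = 50 · 71.84 / 7.1432e+05 ≈ 0.0050286
Gain = 20 log₁₀(0.0050286) ≈ -45.97 dB
∠H = 73.84° − 178.68° = -104.84°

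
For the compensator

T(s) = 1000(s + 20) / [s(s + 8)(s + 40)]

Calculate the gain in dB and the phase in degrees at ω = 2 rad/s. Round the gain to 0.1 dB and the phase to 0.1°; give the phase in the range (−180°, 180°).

At s = jω = j2:
zero (s+20): 20 + j2 → |·| = √(20²+2²) = √404 ≈ 20.1, ∠ = arctan(2/20) ≈ 5.71°
pole (s+8): 8 + j2 → |·| = √(8²+2²) = √68 ≈ 8.2462, ∠ = arctan(2/8) ≈ 14.04°
pole (s+40): 40 + j2 → |·| = √(40²+2²) = √1604 ≈ 40.05, ∠ = arctan(2/40) ≈ 2.86°
pole at origin: |s| = 2, ∠ = 90.00° (in denominator)
|T| = 1000 · 20.1 / 660.52 ≈ 30.431
Gain = 20 log₁₀(30.431) ≈ 29.67 dB
∠T = 5.71° − 106.90° = -101.19°

29.7 dB, -101.2°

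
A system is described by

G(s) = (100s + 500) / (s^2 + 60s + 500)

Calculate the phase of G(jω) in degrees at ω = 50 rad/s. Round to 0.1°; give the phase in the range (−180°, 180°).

Substitute s = j50:
Numerator: 100(j50) + 500 = 500 + j5000
Denominator: (j50)^2 + 60(j50) + 500 = -2000 + j3000
|N| = √(500² + 5000²) ≈ 5024.9, ∠N ≈ 84.29°
|D| = √(2000² + 3000²) ≈ 3605.6, ∠D ≈ 123.69°
∠G = 84.29° − 123.69° = -39.40°

-39.4°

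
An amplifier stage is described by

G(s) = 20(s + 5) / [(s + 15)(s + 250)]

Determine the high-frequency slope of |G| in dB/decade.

Each pole contributes −20 dB/decade at high frequency; each zero contributes +20 dB/decade.
Net: 1 zero(s) − 2 pole(s) → -20 dB/decade.

-20 dB/decade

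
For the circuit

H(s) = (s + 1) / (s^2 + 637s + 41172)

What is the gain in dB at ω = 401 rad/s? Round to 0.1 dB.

Substitute s = j401:
Numerator: (j401) + 1 = 1 + j401
Denominator: (j401)^2 + 637(j401) + 41172 = -119629 + j255437
|N| = √(1² + 401²) ≈ 401, ∠N ≈ 89.86°
|D| = √(119629² + 255437²) ≈ 2.8206e+05, ∠D ≈ 115.10°
|H| = 401 / 2.8206e+05 ≈ 0.0014217
Gain = 20 log₁₀(0.0014217) ≈ -56.94 dB

-56.9 dB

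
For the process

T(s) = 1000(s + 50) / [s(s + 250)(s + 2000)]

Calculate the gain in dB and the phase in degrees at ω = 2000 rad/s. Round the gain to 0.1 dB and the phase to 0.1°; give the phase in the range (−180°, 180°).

-75.1 dB, -129.3°

At s = jω = j2000:
zero (s+50): 50 + j2000 → |·| = √(50²+2000²) = √4002500 ≈ 2000.6, ∠ = arctan(2000/50) ≈ 88.57°
pole (s+250): 250 + j2000 → |·| = √(250²+2000²) = √4062500 ≈ 2015.6, ∠ = arctan(2000/250) ≈ 82.87°
pole (s+2000): 2000 + j2000 → |·| = √(2000²+2000²) = √8000000 ≈ 2828.4, ∠ = arctan(2000/2000) ≈ 45.00°
pole at origin: |s| = 2000, ∠ = 90.00° (in denominator)
|T| = 1000 · 2000.6 / 1.1402e+10 ≈ 0.00017546
Gain = 20 log₁₀(0.00017546) ≈ -75.12 dB
∠T = 88.57° − 217.87° = -129.30°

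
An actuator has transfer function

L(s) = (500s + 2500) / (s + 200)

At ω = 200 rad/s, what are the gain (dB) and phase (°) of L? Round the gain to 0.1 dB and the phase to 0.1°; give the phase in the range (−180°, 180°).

Substitute s = j200:
Numerator: 500(j200) + 2500 = 2500 + j100000
Denominator: (j200) + 200 = 200 + j200
|N| = √(2500² + 100000²) ≈ 1.0003e+05, ∠N ≈ 88.57°
|D| = √(200² + 200²) ≈ 282.84, ∠D ≈ 45.00°
|L| = 1.0003e+05 / 282.84 ≈ 353.66
Gain = 20 log₁₀(353.66) ≈ 50.97 dB
∠L = 88.57° − 45.00° = 43.57°

51.0 dB, 43.6°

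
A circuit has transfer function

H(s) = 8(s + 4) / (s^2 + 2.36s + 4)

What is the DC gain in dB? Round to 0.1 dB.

H(0) = 8·4 / 4 = 8
20 log₁₀(8) ≈ 18.06 dB

18.1 dB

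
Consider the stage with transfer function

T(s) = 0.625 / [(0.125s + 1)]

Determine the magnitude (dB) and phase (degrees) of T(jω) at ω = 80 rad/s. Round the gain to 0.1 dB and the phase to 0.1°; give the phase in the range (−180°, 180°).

-24.1 dB, -84.3°

At ω = 80 rad/s:
pole (1 + j80·0.125) = 1 + j10 → |·| ≈ 10.05, ∠ ≈ 84.29°
|T| = 0.625 · 1 / (10.05) ≈ 0.062189
Gain = 20 log₁₀(0.062189) ≈ -24.13 dB
∠T = (0°) − (84.29°) = -84.29°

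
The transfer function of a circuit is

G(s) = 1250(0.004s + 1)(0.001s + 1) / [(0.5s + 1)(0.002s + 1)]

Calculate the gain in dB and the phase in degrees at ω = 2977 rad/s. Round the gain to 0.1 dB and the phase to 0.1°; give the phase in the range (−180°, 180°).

14.4 dB, -13.8°

At ω = 2977 rad/s:
zero (1 + j2977·0.004) = 1 + j11.908 → |·| ≈ 11.95, ∠ ≈ 85.20°
zero (1 + j2977·0.001) = 1 + j2.977 → |·| ≈ 3.1405, ∠ ≈ 71.43°
pole (1 + j2977·0.5) = 1 + j1488.5 → |·| ≈ 1488.5, ∠ ≈ 89.96°
pole (1 + j2977·0.002) = 1 + j5.954 → |·| ≈ 6.0374, ∠ ≈ 80.47°
|G| = 1250 · 11.95 · 3.1405 / (1488.5 · 6.0374) ≈ 5.2201
Gain = 20 log₁₀(5.2201) ≈ 14.35 dB
∠G = (85.20° + 71.43°) − (89.96° + 80.47°) = -13.80°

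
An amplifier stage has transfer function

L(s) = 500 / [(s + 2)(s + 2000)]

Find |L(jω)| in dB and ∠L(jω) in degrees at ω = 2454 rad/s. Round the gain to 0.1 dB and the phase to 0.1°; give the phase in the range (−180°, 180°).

At s = jω = j2454:
pole (s+2): 2 + j2454 → |·| = √(2²+2454²) = √6022120 ≈ 2454, ∠ = arctan(2454/2) ≈ 89.95°
pole (s+2000): 2000 + j2454 → |·| = √(2000²+2454²) = √10022116 ≈ 3165.8, ∠ = arctan(2454/2000) ≈ 50.82°
|L| = 500 / 7.7689e+06 ≈ 6.4359e-05
Gain = 20 log₁₀(6.4359e-05) ≈ -83.83 dB
∠L = 0.00° − 140.77° = -140.77°

-83.8 dB, -140.8°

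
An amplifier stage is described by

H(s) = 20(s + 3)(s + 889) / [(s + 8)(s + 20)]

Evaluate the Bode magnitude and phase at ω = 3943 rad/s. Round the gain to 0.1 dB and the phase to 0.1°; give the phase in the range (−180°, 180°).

26.2 dB, -12.3°

At s = jω = j3943:
zero (s+3): 3 + j3943 → |·| = √(3²+3943²) = √15547258 ≈ 3943, ∠ = arctan(3943/3) ≈ 89.96°
zero (s+889): 889 + j3943 → |·| = √(889²+3943²) = √16337570 ≈ 4042, ∠ = arctan(3943/889) ≈ 77.29°
pole (s+8): 8 + j3943 → |·| = √(8²+3943²) = √15547313 ≈ 3943, ∠ = arctan(3943/8) ≈ 89.88°
pole (s+20): 20 + j3943 → |·| = √(20²+3943²) = √15547649 ≈ 3943.1, ∠ = arctan(3943/20) ≈ 89.71°
|H| = 20 · 1.5938e+07 / 1.5548e+07 ≈ 20.502
Gain = 20 log₁₀(20.502) ≈ 26.24 dB
∠H = 167.25° − 179.59° = -12.34°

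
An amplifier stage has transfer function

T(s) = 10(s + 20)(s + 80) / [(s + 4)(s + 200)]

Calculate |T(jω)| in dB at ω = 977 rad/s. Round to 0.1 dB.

19.9 dB

At s = jω = j977:
zero (s+20): 20 + j977 → |·| = √(20²+977²) = √954929 ≈ 977.2, ∠ = arctan(977/20) ≈ 88.83°
zero (s+80): 80 + j977 → |·| = √(80²+977²) = √960929 ≈ 980.27, ∠ = arctan(977/80) ≈ 85.32°
pole (s+4): 4 + j977 → |·| = √(4²+977²) = √954545 ≈ 977.01, ∠ = arctan(977/4) ≈ 89.77°
pole (s+200): 200 + j977 → |·| = √(200²+977²) = √994529 ≈ 997.26, ∠ = arctan(977/200) ≈ 78.43°
|T| = 10 · 9.5792e+05 / 9.7433e+05 ≈ 9.8316
Gain = 20 log₁₀(9.8316) ≈ 19.85 dB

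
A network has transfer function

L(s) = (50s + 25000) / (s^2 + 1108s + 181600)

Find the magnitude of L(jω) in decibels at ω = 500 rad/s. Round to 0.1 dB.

Substitute s = j500:
Numerator: 50(j500) + 25000 = 25000 + j25000
Denominator: (j500)^2 + 1108(j500) + 181600 = -68400 + j554000
|N| = √(25000² + 25000²) ≈ 35355, ∠N ≈ 45.00°
|D| = √(68400² + 554000²) ≈ 5.5821e+05, ∠D ≈ 97.04°
|L| = 35355 / 5.5821e+05 ≈ 0.063336
Gain = 20 log₁₀(0.063336) ≈ -23.97 dB

-24.0 dB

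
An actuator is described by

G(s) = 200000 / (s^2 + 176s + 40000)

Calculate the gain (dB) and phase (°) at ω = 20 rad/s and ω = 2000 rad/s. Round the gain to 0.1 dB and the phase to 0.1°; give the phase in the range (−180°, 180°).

ω = 20: 14.0 dB, -5.1°; ω = 2000: -26.0 dB, -174.9°

At s = jω = j20:
quadratic: (j20)² + 176·j20 + 40000 = 39600 + j3520 → |·| ≈ 39756, ∠ ≈ 5.08°
|G| = 200000 / 39756 ≈ 5.0307
Gain = 20 log₁₀(5.0307) ≈ 14.03 dB
∠G = 0.00° − 5.08° = -5.08°

At s = jω = j2000:
quadratic: (j2000)² + 176·j2000 + 40000 = -3960000 + j352000 → |·| ≈ 3.9756e+06, ∠ ≈ 174.92°
|G| = 200000 / 3.9756e+06 ≈ 0.050307
Gain = 20 log₁₀(0.050307) ≈ -25.97 dB
∠G = 0.00° − 174.92° = -174.92°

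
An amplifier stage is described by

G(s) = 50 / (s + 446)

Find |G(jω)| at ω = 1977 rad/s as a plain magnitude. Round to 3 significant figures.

Substitute s = j1977:
Numerator: 50 = 50 + j0
Denominator: (j1977) + 446 = 446 + j1977
|N| = √(50² + 0²) ≈ 50, ∠N ≈ 0.00°
|D| = √(446² + 1977²) ≈ 2026.7, ∠D ≈ 77.29°
|G| = 50 / 2026.7 ≈ 0.024671

0.0247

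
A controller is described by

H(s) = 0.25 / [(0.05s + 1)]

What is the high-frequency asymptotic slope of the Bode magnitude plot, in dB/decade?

Each pole contributes −20 dB/decade at high frequency; each zero contributes +20 dB/decade.
Net: 0 zero(s) − 1 pole(s) → -20 dB/decade.

-20 dB/decade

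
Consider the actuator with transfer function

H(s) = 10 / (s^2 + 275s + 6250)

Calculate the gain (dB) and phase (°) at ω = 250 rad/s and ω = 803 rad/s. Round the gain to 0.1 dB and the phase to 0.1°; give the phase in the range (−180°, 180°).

ω = 250: -79.0 dB, -129.3°; ω = 803: -96.6 dB, -160.9°

Substitute s = j250:
Numerator: 10 = 10 + j0
Denominator: (j250)^2 + 275(j250) + 6250 = -56250 + j68750
|N| = √(10² + 0²) ≈ 10, ∠N ≈ 0.00°
|D| = √(56250² + 68750²) ≈ 88829, ∠D ≈ 129.29°
|H| = 10 / 88829 ≈ 0.00011258
Gain = 20 log₁₀(0.00011258) ≈ -78.97 dB
∠H = 0.00° − 129.29° = -129.29°

Substitute s = j803:
Numerator: 10 = 10 + j0
Denominator: (j803)^2 + 275(j803) + 6250 = -638559 + j220825
|N| = √(10² + 0²) ≈ 10, ∠N ≈ 0.00°
|D| = √(638559² + 220825²) ≈ 6.7566e+05, ∠D ≈ 160.92°
|H| = 10 / 6.7566e+05 ≈ 1.48e-05
Gain = 20 log₁₀(1.48e-05) ≈ -96.59 dB
∠H = 0.00° − 160.92° = -160.92°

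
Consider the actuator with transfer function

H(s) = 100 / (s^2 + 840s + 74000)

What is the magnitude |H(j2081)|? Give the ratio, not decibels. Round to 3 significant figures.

Substitute s = j2081:
Numerator: 100 = 100 + j0
Denominator: (j2081)^2 + 840(j2081) + 74000 = -4256561 + j1748040
|N| = √(100² + 0²) ≈ 100, ∠N ≈ 0.00°
|D| = √(4256561² + 1748040²) ≈ 4.6015e+06, ∠D ≈ 157.67°
|H| = 100 / 4.6015e+06 ≈ 2.1732e-05

2.17e-05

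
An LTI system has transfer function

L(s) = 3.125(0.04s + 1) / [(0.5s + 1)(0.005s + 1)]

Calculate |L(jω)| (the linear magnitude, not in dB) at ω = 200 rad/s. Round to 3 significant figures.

0.178

At ω = 200 rad/s:
zero (1 + j200·0.04) = 1 + j8 → |·| ≈ 8.0623, ∠ ≈ 82.87°
pole (1 + j200·0.5) = 1 + j100 → |·| ≈ 100, ∠ ≈ 89.43°
pole (1 + j200·0.005) = 1 + j1 → |·| ≈ 1.4142, ∠ ≈ 45.00°
|L| = 3.125 · 8.0623 / (100 · 1.4142) ≈ 0.17816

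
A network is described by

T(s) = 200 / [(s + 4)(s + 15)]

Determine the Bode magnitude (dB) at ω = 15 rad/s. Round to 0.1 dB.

At s = jω = j15:
pole (s+4): 4 + j15 → |·| = √(4²+15²) = √241 ≈ 15.524, ∠ = arctan(15/4) ≈ 75.07°
pole (s+15): 15 + j15 → |·| = √(15²+15²) = √450 ≈ 21.213, ∠ = arctan(15/15) ≈ 45.00°
|T| = 200 / 329.31 ≈ 0.60733
Gain = 20 log₁₀(0.60733) ≈ -4.33 dB

-4.3 dB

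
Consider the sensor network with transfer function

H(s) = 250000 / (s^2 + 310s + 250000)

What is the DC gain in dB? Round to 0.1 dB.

0.0 dB

H(0) = 250000 / 250000 = 1
20 log₁₀(1) ≈ 0.00 dB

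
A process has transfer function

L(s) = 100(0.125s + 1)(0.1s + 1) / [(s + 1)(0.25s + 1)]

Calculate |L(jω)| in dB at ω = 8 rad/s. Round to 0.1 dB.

20.0 dB

At ω = 8 rad/s:
zero (1 + j8·0.125) = 1 + j1 → |·| ≈ 1.4142, ∠ ≈ 45.00°
zero (1 + j8·0.1) = 1 + j0.8 → |·| ≈ 1.2806, ∠ ≈ 38.66°
pole (1 + j8·1) = 1 + j8 → |·| ≈ 8.0623, ∠ ≈ 82.87°
pole (1 + j8·0.25) = 1 + j2 → |·| ≈ 2.2361, ∠ ≈ 63.43°
|L| = 100 · 1.4142 · 1.2806 / (8.0623 · 2.2361) ≈ 10.046
Gain = 20 log₁₀(10.046) ≈ 20.04 dB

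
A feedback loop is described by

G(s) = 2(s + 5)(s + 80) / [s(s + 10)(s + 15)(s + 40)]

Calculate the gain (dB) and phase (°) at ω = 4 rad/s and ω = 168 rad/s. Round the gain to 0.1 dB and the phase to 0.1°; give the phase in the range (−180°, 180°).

ω = 4: -28.4 dB, -90.9°; ω = 168: -82.4 dB, 174.7°

At s = jω = j4:
zero (s+5): 5 + j4 → |·| = √(5²+4²) = √41 ≈ 6.4031, ∠ = arctan(4/5) ≈ 38.66°
zero (s+80): 80 + j4 → |·| = √(80²+4²) = √6416 ≈ 80.1, ∠ = arctan(4/80) ≈ 2.86°
pole (s+10): 10 + j4 → |·| = √(10²+4²) = √116 ≈ 10.77, ∠ = arctan(4/10) ≈ 21.80°
pole (s+15): 15 + j4 → |·| = √(15²+4²) = √241 ≈ 15.524, ∠ = arctan(4/15) ≈ 14.93°
pole (s+40): 40 + j4 → |·| = √(40²+4²) = √1616 ≈ 40.2, ∠ = arctan(4/40) ≈ 5.71°
pole at origin: |s| = 4, ∠ = 90.00° (in denominator)
|G| = 2 · 512.89 / 26885 ≈ 0.038154
Gain = 20 log₁₀(0.038154) ≈ -28.37 dB
∠G = 41.52° − 132.44° = -90.92°

At s = jω = j168:
zero (s+5): 5 + j168 → |·| = √(5²+168²) = √28249 ≈ 168.07, ∠ = arctan(168/5) ≈ 88.30°
zero (s+80): 80 + j168 → |·| = √(80²+168²) = √34624 ≈ 186.08, ∠ = arctan(168/80) ≈ 64.54°
pole (s+10): 10 + j168 → |·| = √(10²+168²) = √28324 ≈ 168.3, ∠ = arctan(168/10) ≈ 86.59°
pole (s+15): 15 + j168 → |·| = √(15²+168²) = √28449 ≈ 168.67, ∠ = arctan(168/15) ≈ 84.90°
pole (s+40): 40 + j168 → |·| = √(40²+168²) = √29824 ≈ 172.7, ∠ = arctan(168/40) ≈ 76.61°
pole at origin: |s| = 168, ∠ = 90.00° (in denominator)
|G| = 2 · 31274 / 8.2361e+08 ≈ 7.5944e-05
Gain = 20 log₁₀(7.5944e-05) ≈ -82.39 dB
∠G = 152.84° − 338.10° = -185.26° ≡ 174.74° (principal value)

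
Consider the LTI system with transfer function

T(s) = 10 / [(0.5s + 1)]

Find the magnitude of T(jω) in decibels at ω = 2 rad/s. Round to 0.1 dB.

17.0 dB

At ω = 2 rad/s:
pole (1 + j2·0.5) = 1 + j1 → |·| ≈ 1.4142, ∠ ≈ 45.00°
|T| = 10 · 1 / (1.4142) ≈ 7.0711
Gain = 20 log₁₀(7.0711) ≈ 16.99 dB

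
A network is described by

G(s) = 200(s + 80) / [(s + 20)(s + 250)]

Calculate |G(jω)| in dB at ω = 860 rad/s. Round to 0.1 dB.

At s = jω = j860:
zero (s+80): 80 + j860 → |·| = √(80²+860²) = √746000 ≈ 863.71, ∠ = arctan(860/80) ≈ 84.69°
pole (s+20): 20 + j860 → |·| = √(20²+860²) = √740000 ≈ 860.23, ∠ = arctan(860/20) ≈ 88.67°
pole (s+250): 250 + j860 → |·| = √(250²+860²) = √802100 ≈ 895.6, ∠ = arctan(860/250) ≈ 73.79°
|G| = 200 · 863.71 / 7.7042e+05 ≈ 0.22422
Gain = 20 log₁₀(0.22422) ≈ -12.99 dB

-13.0 dB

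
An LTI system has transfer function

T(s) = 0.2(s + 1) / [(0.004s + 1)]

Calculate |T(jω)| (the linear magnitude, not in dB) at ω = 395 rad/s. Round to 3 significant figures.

At ω = 395 rad/s:
zero (1 + j395·1) = 1 + j395 → |·| ≈ 395, ∠ ≈ 89.85°
pole (1 + j395·0.004) = 1 + j1.58 → |·| ≈ 1.8699, ∠ ≈ 57.67°
|T| = 0.2 · 395 / (1.8699) ≈ 42.248

42.2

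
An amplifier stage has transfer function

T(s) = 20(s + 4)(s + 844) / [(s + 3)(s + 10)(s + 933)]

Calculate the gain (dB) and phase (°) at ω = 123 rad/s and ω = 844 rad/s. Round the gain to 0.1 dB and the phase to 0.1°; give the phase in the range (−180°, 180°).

At s = jω = j123:
zero (s+4): 4 + j123 → |·| = √(4²+123²) = √15145 ≈ 123.07, ∠ = arctan(123/4) ≈ 88.14°
zero (s+844): 844 + j123 → |·| = √(844²+123²) = √727465 ≈ 852.92, ∠ = arctan(123/844) ≈ 8.29°
pole (s+3): 3 + j123 → |·| = √(3²+123²) = √15138 ≈ 123.04, ∠ = arctan(123/3) ≈ 88.60°
pole (s+10): 10 + j123 → |·| = √(10²+123²) = √15229 ≈ 123.41, ∠ = arctan(123/10) ≈ 85.35°
pole (s+933): 933 + j123 → |·| = √(933²+123²) = √885618 ≈ 941.07, ∠ = arctan(123/933) ≈ 7.51°
|T| = 20 · 1.0497e+05 / 1.429e+07 ≈ 0.14691
Gain = 20 log₁₀(0.14691) ≈ -16.66 dB
∠T = 96.43° − 181.46° = -85.03°

At s = jω = j844:
zero (s+4): 4 + j844 → |·| = √(4²+844²) = √712352 ≈ 844.01, ∠ = arctan(844/4) ≈ 89.73°
zero (s+844): 844 + j844 → |·| = √(844²+844²) = √1424672 ≈ 1193.6, ∠ = arctan(844/844) ≈ 45.00°
pole (s+3): 3 + j844 → |·| = √(3²+844²) = √712345 ≈ 844.01, ∠ = arctan(844/3) ≈ 89.80°
pole (s+10): 10 + j844 → |·| = √(10²+844²) = √712436 ≈ 844.06, ∠ = arctan(844/10) ≈ 89.32°
pole (s+933): 933 + j844 → |·| = √(933²+844²) = √1582825 ≈ 1258.1, ∠ = arctan(844/933) ≈ 42.13°
|T| = 20 · 1.0074e+06 / 8.9626e+08 ≈ 0.02248
Gain = 20 log₁₀(0.02248) ≈ -32.96 dB
∠T = 134.73° − 221.25° = -86.52°

ω = 123: -16.7 dB, -85.0°; ω = 844: -33.0 dB, -86.5°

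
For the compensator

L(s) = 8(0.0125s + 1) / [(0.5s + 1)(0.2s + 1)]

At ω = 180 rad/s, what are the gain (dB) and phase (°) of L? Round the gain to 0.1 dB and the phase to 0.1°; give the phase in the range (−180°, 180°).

-44.3 dB, -111.7°

At ω = 180 rad/s:
zero (1 + j180·0.0125) = 1 + j2.25 → |·| ≈ 2.4622, ∠ ≈ 66.04°
pole (1 + j180·0.5) = 1 + j90 → |·| ≈ 90.006, ∠ ≈ 89.36°
pole (1 + j180·0.2) = 1 + j36 → |·| ≈ 36.014, ∠ ≈ 88.41°
|L| = 8 · 2.4622 / (90.006 · 36.014) ≈ 0.0060767
Gain = 20 log₁₀(0.0060767) ≈ -44.33 dB
∠L = (66.04°) − (89.36° + 88.41°) = -111.73°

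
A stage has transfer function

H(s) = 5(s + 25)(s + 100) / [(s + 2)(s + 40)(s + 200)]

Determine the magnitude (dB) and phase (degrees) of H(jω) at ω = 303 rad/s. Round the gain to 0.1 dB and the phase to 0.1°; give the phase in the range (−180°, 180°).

At s = jω = j303:
zero (s+25): 25 + j303 → |·| = √(25²+303²) = √92434 ≈ 304.03, ∠ = arctan(303/25) ≈ 85.28°
zero (s+100): 100 + j303 → |·| = √(100²+303²) = √101809 ≈ 319.08, ∠ = arctan(303/100) ≈ 71.74°
pole (s+2): 2 + j303 → |·| = √(2²+303²) = √91813 ≈ 303.01, ∠ = arctan(303/2) ≈ 89.62°
pole (s+40): 40 + j303 → |·| = √(40²+303²) = √93409 ≈ 305.63, ∠ = arctan(303/40) ≈ 82.48°
pole (s+200): 200 + j303 → |·| = √(200²+303²) = √131809 ≈ 363.06, ∠ = arctan(303/200) ≈ 56.57°
|H| = 5 · 97010 / 3.3623e+07 ≈ 0.014426
Gain = 20 log₁₀(0.014426) ≈ -36.82 dB
∠H = 157.02° − 228.67° = -71.65°

-36.8 dB, -71.7°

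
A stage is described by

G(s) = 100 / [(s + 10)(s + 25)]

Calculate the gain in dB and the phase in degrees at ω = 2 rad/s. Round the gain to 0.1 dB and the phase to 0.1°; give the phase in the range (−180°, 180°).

At s = jω = j2:
pole (s+10): 10 + j2 → |·| = √(10²+2²) = √104 ≈ 10.198, ∠ = arctan(2/10) ≈ 11.31°
pole (s+25): 25 + j2 → |·| = √(25²+2²) = √629 ≈ 25.08, ∠ = arctan(2/25) ≈ 4.57°
|G| = 100 / 255.77 ≈ 0.39098
Gain = 20 log₁₀(0.39098) ≈ -8.16 dB
∠G = 0.00° − 15.88° = -15.88°

-8.2 dB, -15.9°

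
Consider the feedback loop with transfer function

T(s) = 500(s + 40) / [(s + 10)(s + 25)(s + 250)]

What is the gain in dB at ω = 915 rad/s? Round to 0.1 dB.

-64.8 dB

At s = jω = j915:
zero (s+40): 40 + j915 → |·| = √(40²+915²) = √838825 ≈ 915.87, ∠ = arctan(915/40) ≈ 87.50°
pole (s+10): 10 + j915 → |·| = √(10²+915²) = √837325 ≈ 915.05, ∠ = arctan(915/10) ≈ 89.37°
pole (s+25): 25 + j915 → |·| = √(25²+915²) = √837850 ≈ 915.34, ∠ = arctan(915/25) ≈ 88.43°
pole (s+250): 250 + j915 → |·| = √(250²+915²) = √899725 ≈ 948.54, ∠ = arctan(915/250) ≈ 74.72°
|T| = 500 · 915.87 / 7.9448e+08 ≈ 0.0005764
Gain = 20 log₁₀(0.0005764) ≈ -64.79 dB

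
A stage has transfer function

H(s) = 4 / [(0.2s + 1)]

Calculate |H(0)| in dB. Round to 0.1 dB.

12.0 dB

H(0) = 4 · 1 / 1 = 4
20 log₁₀(4) ≈ 12.04 dB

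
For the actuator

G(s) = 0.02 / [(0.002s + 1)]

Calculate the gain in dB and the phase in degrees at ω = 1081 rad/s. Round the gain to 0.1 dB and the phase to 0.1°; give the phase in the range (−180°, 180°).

At ω = 1081 rad/s:
pole (1 + j1081·0.002) = 1 + j2.162 → |·| ≈ 2.3821, ∠ ≈ 65.18°
|G| = 0.02 · 1 / (2.3821) ≈ 0.008396
Gain = 20 log₁₀(0.008396) ≈ -41.52 dB
∠G = (0°) − (65.18°) = -65.18°

-41.5 dB, -65.2°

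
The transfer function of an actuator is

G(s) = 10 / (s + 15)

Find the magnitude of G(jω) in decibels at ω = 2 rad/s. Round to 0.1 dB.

Substitute s = j2:
Numerator: 10 = 10 + j0
Denominator: (j2) + 15 = 15 + j2
|N| = √(10² + 0²) ≈ 10, ∠N ≈ 0.00°
|D| = √(15² + 2²) ≈ 15.133, ∠D ≈ 7.59°
|G| = 10 / 15.133 ≈ 0.66081
Gain = 20 log₁₀(0.66081) ≈ -3.60 dB

-3.6 dB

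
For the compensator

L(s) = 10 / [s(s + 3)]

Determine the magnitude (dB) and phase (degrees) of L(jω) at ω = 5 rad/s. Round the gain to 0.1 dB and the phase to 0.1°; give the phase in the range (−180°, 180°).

At s = jω = j5:
pole (s+3): 3 + j5 → |·| = √(3²+5²) = √34 ≈ 5.831, ∠ = arctan(5/3) ≈ 59.04°
pole at origin: |s| = 5, ∠ = 90.00° (in denominator)
|L| = 10 / 29.155 ≈ 0.34299
Gain = 20 log₁₀(0.34299) ≈ -9.29 dB
∠L = 0.00° − 149.04° = -149.04°

-9.3 dB, -149.0°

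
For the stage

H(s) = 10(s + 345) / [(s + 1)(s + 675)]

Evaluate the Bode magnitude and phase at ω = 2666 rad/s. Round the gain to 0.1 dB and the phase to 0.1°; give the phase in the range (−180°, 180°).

-48.7 dB, -83.1°

At s = jω = j2666:
zero (s+345): 345 + j2666 → |·| = √(345²+2666²) = √7226581 ≈ 2688.2, ∠ = arctan(2666/345) ≈ 82.63°
pole (s+1): 1 + j2666 → |·| = √(1²+2666²) = √7107557 ≈ 2666, ∠ = arctan(2666/1) ≈ 89.98°
pole (s+675): 675 + j2666 → |·| = √(675²+2666²) = √7563181 ≈ 2750.1, ∠ = arctan(2666/675) ≈ 75.79°
|H| = 10 · 2688.2 / 7.3318e+06 ≈ 0.0036665
Gain = 20 log₁₀(0.0036665) ≈ -48.71 dB
∠H = 82.63° − 165.77° = -83.14°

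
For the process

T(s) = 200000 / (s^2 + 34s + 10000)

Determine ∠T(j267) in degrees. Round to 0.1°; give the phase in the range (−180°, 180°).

-171.6°

At s = jω = j267:
quadratic: (j267)² + 34·j267 + 10000 = -61289 + j9078 → |·| ≈ 61958, ∠ ≈ 171.57°
∠T = 0.00° − 171.57° = -171.57°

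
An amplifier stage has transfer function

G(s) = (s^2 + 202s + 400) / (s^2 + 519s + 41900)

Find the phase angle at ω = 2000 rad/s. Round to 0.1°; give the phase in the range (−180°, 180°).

8.9°

Substitute s = j2000:
Numerator: (j2000)^2 + 202(j2000) + 400 = -3999600 + j404000
Denominator: (j2000)^2 + 519(j2000) + 41900 = -3958100 + j1038000
|N| = √(3999600² + 404000²) ≈ 4.02e+06, ∠N ≈ 174.23°
|D| = √(3958100² + 1038000²) ≈ 4.0919e+06, ∠D ≈ 165.31°
∠G = 174.23° − 165.31° = 8.92°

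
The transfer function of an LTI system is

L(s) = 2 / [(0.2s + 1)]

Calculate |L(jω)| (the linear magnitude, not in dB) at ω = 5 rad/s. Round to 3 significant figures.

1.41

At ω = 5 rad/s:
pole (1 + j5·0.2) = 1 + j1 → |·| ≈ 1.4142, ∠ ≈ 45.00°
|L| = 2 · 1 / (1.4142) ≈ 1.4142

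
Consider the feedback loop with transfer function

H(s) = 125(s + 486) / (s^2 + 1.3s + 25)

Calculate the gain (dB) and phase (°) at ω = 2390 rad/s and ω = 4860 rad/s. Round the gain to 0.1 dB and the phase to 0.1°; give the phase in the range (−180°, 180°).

ω = 2390: -25.5 dB, -101.5°; ω = 4860: -31.8 dB, -95.7°

At s = jω = j2390:
zero (s+486): 486 + j2390 → |·| = √(486²+2390²) = √5948296 ≈ 2438.9, ∠ = arctan(2390/486) ≈ 78.51°
quadratic: (j2390)² + 1.3·j2390 + 25 = -5712075 + j3107 → |·| ≈ 5.7121e+06, ∠ ≈ 179.97°
|H| = 125 · 2438.9 / 5.7121e+06 ≈ 0.053371
Gain = 20 log₁₀(0.053371) ≈ -25.45 dB
∠H = 78.51° − 179.97° = -101.46°

At s = jω = j4860:
zero (s+486): 486 + j4860 → |·| = √(486²+4860²) = √23855796 ≈ 4884.2, ∠ = arctan(4860/486) ≈ 84.29°
quadratic: (j4860)² + 1.3·j4860 + 25 = -23619575 + j6318 → |·| ≈ 2.362e+07, ∠ ≈ 179.98°
|H| = 125 · 4884.2 / 2.362e+07 ≈ 0.025848
Gain = 20 log₁₀(0.025848) ≈ -31.75 dB
∠H = 84.29° − 179.98° = -95.69°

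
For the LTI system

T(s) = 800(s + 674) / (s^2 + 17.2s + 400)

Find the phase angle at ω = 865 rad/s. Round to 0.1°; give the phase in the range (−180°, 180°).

At s = jω = j865:
zero (s+674): 674 + j865 → |·| = √(674²+865²) = √1202501 ≈ 1096.6, ∠ = arctan(865/674) ≈ 52.07°
quadratic: (j865)² + 17.2·j865 + 400 = -747825 + j14878 → |·| ≈ 7.4797e+05, ∠ ≈ 178.86°
∠T = 52.07° − 178.86° = -126.79°

-126.8°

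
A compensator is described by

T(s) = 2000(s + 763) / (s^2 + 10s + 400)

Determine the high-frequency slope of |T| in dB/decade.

-20 dB/decade

Each pole contributes −20 dB/decade at high frequency; each zero contributes +20 dB/decade.
Net: 1 zero(s) − 2 pole(s) → -20 dB/decade.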